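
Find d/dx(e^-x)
Chain rule: d/dx[e^u] = e^u · u' where u = -x
u' = -1

Answer: -1·e^-x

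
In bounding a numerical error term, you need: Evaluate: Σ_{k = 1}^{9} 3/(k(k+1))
Partial fractions: 3/(k(k+1)) = 3/k - 3/(k+1)
Telescoping sum: 3(1-1/10) = 3·9/10

Answer: 27/10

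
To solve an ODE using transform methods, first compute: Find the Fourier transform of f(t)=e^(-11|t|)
Using the standard pair: F{e^(-a|t|)} = 2a/(a^2+omega^2)
With a = 11: F(omega) = 22/(121+omega^2)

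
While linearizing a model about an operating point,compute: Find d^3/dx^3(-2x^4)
Apply power rule 3 times:
d^1: -8x^3
d^2: -24x^2
d^3: -48x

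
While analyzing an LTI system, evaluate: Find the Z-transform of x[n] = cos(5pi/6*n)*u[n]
Z{cos(w0 * n) * u[n]}=z(z - cos(w0))/(z^2 - 2z * cos(w0) + 1)
With w0=5pi/6: X(z)=z(z - cos(5pi/6))/(z^2 - 2z * cos(5pi/6) + 1)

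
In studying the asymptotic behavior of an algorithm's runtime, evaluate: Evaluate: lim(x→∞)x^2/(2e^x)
Apply L'Hôpital 2 times (∞/∞ each time):
Eventually get 2!/(2e^x) → 0

Answer: 0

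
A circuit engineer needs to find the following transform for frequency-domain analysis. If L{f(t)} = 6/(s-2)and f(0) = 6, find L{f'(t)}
L{f'(t)}=s·F(s) - f(0)=6s/(s-2) - 6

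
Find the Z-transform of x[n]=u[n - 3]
Using the time-shift property: Z{u[n-3]}=z^(-3)*z/(z-1)
=z^(-2)/(z-1)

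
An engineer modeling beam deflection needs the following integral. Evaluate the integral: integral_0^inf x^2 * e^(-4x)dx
This is a Gamma integral. Substitute u = 4x (du = 4 dx):
integral_0^inf x^2*e^(-4x) dx = (1/4^3) integral_0^inf u^2*e^(-u) du
= Gamma(3)/4^3 = 2!/4^3 = 2/64

Answer: 1/32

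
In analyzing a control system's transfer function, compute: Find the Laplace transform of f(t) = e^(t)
L{e^(at)}=1/(s-a)
L{e^(t)}=1/(s-1)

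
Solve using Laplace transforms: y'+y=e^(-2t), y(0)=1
Take L: sY - 1 + Y = 1/(s + 2)
Y(s + 1) = 1/(s + 2) + 1
Y = 1/((s + 2)(s + 1)) + 1/(s + 1)
Partial fractions: 1/((s + 2)(s + 1)) = -1/(s + 2) + 1/(s + 1)
So Y = -1/(s + 2) + 2/(s + 1)
Inverse Laplace transform (L^(-1){1/(s + 2)} = e^(-2t), L^(-1){1/(s + 1)} = e^(-t)):

Answer: y(t) = -1·e^(-2t) + 2·e^(-t)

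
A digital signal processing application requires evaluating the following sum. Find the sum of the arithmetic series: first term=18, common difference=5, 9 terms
Last term: a_n=18+(9-1)·5=58
Sum=n(a_1+a_n)/2=9(18+58)/2=342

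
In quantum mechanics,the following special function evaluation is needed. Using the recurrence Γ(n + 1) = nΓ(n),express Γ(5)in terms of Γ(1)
Γ(5) = 4Γ(4) = 4·3Γ(3) = ... = 4!·Γ(1) = 24·Γ(1)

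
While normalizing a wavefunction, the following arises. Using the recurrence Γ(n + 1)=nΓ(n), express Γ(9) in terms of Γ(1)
Γ(9) = 8Γ(8) = 8·7Γ(7) = ... = 8!·Γ(1) = 40320·Γ(1)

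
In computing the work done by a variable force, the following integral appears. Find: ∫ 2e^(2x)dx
Since d/dx[e^(2x)]=2e^(2x), we get 1 e^(2x) + C

Answer: e^(2x) + C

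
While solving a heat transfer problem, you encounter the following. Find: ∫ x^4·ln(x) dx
By parts: u=ln(x), dv=x^4 dx
du=1/x dx, v=x^5/5
=x^5·ln(x)/5 - ∫ x^4/5 dx
=x^5·ln(x)/5 - x^5/25+C

Answer: x^5(ln(x)/5-1/25)+C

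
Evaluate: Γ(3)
Γ(n) = (n-1)! for positive integers
Γ(3) = 2! = 2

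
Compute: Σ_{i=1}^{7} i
Using formula: Σ i^1=n(n + 1)/2=7·8/2=28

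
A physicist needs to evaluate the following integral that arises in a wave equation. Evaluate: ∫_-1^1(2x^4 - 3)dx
Step 1: Find antiderivative F(x)=(2/5)x^5-3x
Step 2: F(1) - F(-1)=-13/5 - (13/5)=-26/5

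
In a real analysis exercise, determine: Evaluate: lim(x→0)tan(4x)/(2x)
tan(u) ≈ u for small u:
tan(4x)/(2x) ≈ 4x/(2x)=4/2

Answer: 2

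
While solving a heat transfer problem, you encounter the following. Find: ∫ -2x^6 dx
Using power rule: ∫ -2x^6 dx=-2/7 x^7+C=(-2/7)x^7+C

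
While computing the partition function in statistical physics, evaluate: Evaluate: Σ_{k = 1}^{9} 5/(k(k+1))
Partial fractions: 5/(k(k+1)) = 5/k - 5/(k+1)
Telescoping sum: 5(1-1/10) = 5·9/10

Answer: 9/2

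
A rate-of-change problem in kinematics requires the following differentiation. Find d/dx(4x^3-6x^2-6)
Power rule: d/dx(ax^n)=n·a·x^(n-1)
Term by term: 12·x^2-12·x

Answer: 12x^2-12x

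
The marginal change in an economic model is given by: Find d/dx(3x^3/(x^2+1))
Quotient rule: (f/g)'=(f'g - fg')/g²
f=3x^3, f'=9x^2
g=x^2+1, g'=2x

Answer: (9x^2·(x^2+1)-6x^4)/(x^2+1)²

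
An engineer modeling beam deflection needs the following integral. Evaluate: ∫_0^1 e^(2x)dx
Antiderivative: (1/2)e^(2x)
Evaluate: (1/2)(e^2 - 1)

Answer: (e^2 - 1)/2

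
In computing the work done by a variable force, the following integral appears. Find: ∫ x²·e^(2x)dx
Integration by parts twice:
First: u = x², dv = e^(2x) dx => x²e^(2x)/2 - (2/2)∫ xe^(2x) dx
Second (∫ xe^(2x) dx): xe^(2x)/2 - e^(2x)/4
Combining: e^(2x)(x²/2 - 2x/4 + 2/8) + C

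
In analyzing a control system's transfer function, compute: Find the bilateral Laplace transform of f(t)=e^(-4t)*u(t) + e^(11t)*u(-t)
For e^(-4t)*u(t): L=1/(s + 4), Re(s) > -4
For e^(11t)*u(-t): L=-1/(s-11), Re(s) < 11
Combined: F(s)=1/(s + 4) - 1/(s-11), -4 < Re(s) < 11

Answer: 1/(s + 4) - 1/(s-11), ROC: -4 < Re(s) < 11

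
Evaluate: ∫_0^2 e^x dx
Antiderivative: e^x
Evaluate: (e^2-1)

Answer: e^2-1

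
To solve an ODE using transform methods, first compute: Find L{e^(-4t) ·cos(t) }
First shifting: L{e^(at)f(t)} = F(s-a)
L{cos(t)} = s/(s²+1)
Shift: (s+4)/((s+4)²+1)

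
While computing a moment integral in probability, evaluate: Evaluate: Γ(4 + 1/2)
Γ(n + 1/2) = (2n)!√π/(4^n·n!)
= 40320√π/(256·24) = (105/16)·√π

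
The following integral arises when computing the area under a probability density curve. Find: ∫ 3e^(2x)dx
Since d/dx[e^(2x)] = 2e^(2x), we get 3/2 e^(2x) + C

Answer: (3/2)e^(2x) + C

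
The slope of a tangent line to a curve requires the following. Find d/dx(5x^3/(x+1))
Quotient rule: (f/g)'=(f'g - fg')/g²
f=5x^3, f'=15x^2
g=x+1, g'=1

Answer: (15x^2·(x+1)-5x^3)/(x+1)²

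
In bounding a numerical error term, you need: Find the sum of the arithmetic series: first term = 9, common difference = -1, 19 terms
Last term: a_n=9+(19-1)·-1=-9
Sum=n(a_1+a_n)/2=19(9+(-9))/2=0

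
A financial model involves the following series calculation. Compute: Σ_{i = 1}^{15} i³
Using formula: Σ i^3=[n(n + 1)/2]²=[15·16/2]²=14400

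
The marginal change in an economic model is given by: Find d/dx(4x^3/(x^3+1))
Quotient rule: (f/g)' = (f'g - fg')/g²
f = 4x^3, f' = 12x^2
g = x^3 + 1, g' = 3x^2

Answer: (12x^2·(x^3 + 1) - 12x^5)/(x^3 + 1)²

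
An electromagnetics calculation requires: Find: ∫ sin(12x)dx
Using substitution u = 12x: ∫ sin(u) du/12 = -cos(u)/12 + C

Answer: (-1/12)cos(12x) + C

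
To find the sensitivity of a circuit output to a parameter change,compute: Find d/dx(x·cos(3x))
Product rule: (fg)' = f'g + fg'
f = x, f' = 1
g = cos(3x), g' = -3·sin(3x)

Answer: cos(3x) - 3x·sin(3x)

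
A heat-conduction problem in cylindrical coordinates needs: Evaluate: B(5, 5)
B(x,y)=Γ(x)Γ(y)/Γ(x + y)=(x-1)!(y-1)!/(x + y-1)!
B(5,5)=4!·4!/9!=1/630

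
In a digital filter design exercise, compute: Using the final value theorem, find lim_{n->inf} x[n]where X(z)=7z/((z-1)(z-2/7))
Final value theorem: lim x[n]=lim_{z->1} (z-1)*X(z)
(z-1)*X(z)=7z/(z-2/7)
As z->1: 7/(1 - 2/7)=7/(5/7)=49/5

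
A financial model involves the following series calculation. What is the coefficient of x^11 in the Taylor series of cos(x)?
cos(x) has only even powers. Coefficient of x^11=0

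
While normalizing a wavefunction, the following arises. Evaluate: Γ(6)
Γ(n) = (n-1)! for positive integers
Γ(6) = 5! = 120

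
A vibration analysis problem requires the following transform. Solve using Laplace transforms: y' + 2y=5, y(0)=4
Take L of both sides: sY(s) - 4 + 2Y(s) = 5/s
Y(s)(s + 2) = 5/s + 4
Y(s) = 5/(s(s + 2)) + 4/(s + 2)
Partial fractions: 5/(s(s + 2)) = (5/2)/s - (5/2)/(s + 2)
So Y(s) = (5/2)/s + (3/2)/(s + 2)
Inverse transform (L^(-1){1/s} = 1, L^(-1){1/(s + 2)} = e^(-2t)):

Answer: y(t) = 5/2 + (3/2)·e^(-2t)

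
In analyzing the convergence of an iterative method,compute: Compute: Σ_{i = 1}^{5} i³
Using formula: Σ i^3 = [n(n + 1)/2]² = [5·6/2]² = 225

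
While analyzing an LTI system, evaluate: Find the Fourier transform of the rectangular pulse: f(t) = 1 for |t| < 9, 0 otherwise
F(omega) = integral from -9 to 9 of e^(-j*omega*t) dt
= 2*sin(9*omega)/omega = 18*sinc(9*omega/pi)

Answer: 2*sin(9*omega)/omega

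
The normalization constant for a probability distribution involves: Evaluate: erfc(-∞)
erfc(x) = 1 - erf(x); erfc(-∞) = 1 - erf(-∞) = 1 - (-1) = 2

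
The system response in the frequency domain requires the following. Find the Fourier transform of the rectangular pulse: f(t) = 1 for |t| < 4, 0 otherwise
F(omega) = integral from -4 to 4 of e^(-j*omega*t) dt
= 2*sin(4*omega)/omega = 8*sinc(4*omega/pi)

Answer: 2*sin(4*omega)/omega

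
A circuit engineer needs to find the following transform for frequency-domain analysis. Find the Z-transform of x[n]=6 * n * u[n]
Z{n * u[n]}=z/(z-1)^2
By linearity: Z{6 * n * u[n]}=6z/(z-1)^2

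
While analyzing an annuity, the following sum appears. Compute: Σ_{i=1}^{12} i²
Using formula: Σ i^2 = n(n+1)(2n+1)/6 = 12·13·25/6 = 650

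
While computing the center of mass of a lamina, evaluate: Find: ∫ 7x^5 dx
Using power rule: ∫ 7x^5 dx = 7/6 x^6 + C = (7/6)x^6 + C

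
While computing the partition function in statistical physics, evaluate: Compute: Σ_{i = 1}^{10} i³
Using formula: Σ i^3 = [n(n+1)/2]² = [10·11/2]² = 3025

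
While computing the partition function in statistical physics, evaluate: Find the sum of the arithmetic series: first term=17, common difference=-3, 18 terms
Last term: a_n=17+(18-1)·-3=-34
Sum=n(a_1+a_n)/2=18(17+(-34))/2=-153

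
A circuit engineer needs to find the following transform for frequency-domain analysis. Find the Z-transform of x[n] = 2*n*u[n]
Z{n*u[n]} = z/(z-1)^2
By linearity: Z{2*n*u[n]} = 2z/(z-1)^2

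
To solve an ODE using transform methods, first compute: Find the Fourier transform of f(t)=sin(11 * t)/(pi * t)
sin(W*t)/(pi*t)=(W/pi)*sinc(W*t/pi) is the impulse response of the ideal low-pass filter with cutoff W (here W=11).
Its Fourier transform is a rectangular function:
F(omega)=1 for |omega| < 11, 0 otherwise

Answer: rect(omega/22) [i.e., 1 for |omega| < 11, 0 otherwise]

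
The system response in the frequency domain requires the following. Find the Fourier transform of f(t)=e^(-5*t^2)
The Fourier transform of a Gaussian e^(-a*t^2) is sqrt(pi/a)*e^(-omega^2/(4a)).
With a = 5: F(omega) = sqrt(pi/5)*e^(-omega^2/20)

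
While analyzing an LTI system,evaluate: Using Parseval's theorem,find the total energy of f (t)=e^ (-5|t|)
Parseval's theorem: E=integral |f(t)|^2 dt=(1/2pi) integral |F(omega)|^2 domega
E=integral_{-inf}^{inf} e^(-10|t|) dt=2*integral_0^inf e^(-10t) dt=2/(2*5)=1/5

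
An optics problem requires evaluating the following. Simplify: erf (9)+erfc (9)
By definition erfc(x) = 1 - erf(x)
erf(9) + erfc(9) = erf(9) + 1 - erf(9) = 1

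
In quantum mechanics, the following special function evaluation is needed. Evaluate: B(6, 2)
B(x,y)=Γ(x)Γ(y)/Γ(x + y)=(x-1)!(y-1)!/(x + y-1)!
B(6,2)=5!·1!/7!=1/42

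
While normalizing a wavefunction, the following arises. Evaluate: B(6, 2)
B(x,y) = Γ(x)Γ(y)/Γ(x + y) = (x-1)!(y-1)!/(x + y-1)!
B(6,2) = 5!·1!/7! = 1/42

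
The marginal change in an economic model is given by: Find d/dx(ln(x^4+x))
Chain rule: d/dx[ln(u)] = u'/u where u = x^4+x
u' = 4x^3+1

Answer: (4x^3+1)/(x^4+x)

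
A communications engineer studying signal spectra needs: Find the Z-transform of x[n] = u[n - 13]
Using the time-shift property: Z{u[n-13]} = z^(-13) * z/(z-1)
= z^(-12)/(z-1)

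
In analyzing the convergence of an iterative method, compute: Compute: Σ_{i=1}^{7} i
Using formula: Σ i^1 = n(n+1)/2 = 7·8/2 = 28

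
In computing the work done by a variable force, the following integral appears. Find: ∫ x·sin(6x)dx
By parts: u = x, dv = sin(6x) dx
du = dx, v = -cos(6x)/6
= -x·cos(6x)/6 + sin(6x)/6² + C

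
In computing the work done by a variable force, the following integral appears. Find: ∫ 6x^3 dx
Using power rule: ∫ 6x^3 dx = 6/4 x^4+C = (3/2)x^4+C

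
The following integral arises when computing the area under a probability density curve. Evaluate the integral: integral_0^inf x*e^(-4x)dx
This is a Gamma integral. Substitute u=4x (du=4 dx):
integral_0^inf x * e^(-4x) dx=(1/4^2) integral_0^inf u^1 * e^(-u) du
=Gamma(2)/4^2=1!/4^2=1/16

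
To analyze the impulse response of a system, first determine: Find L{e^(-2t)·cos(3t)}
First shifting: L{e^(at)f(t)} = F(s-a)
L{cos(3t)} = s/(s² + 9)
Shift: (s + 2)/((s + 2)² + 9)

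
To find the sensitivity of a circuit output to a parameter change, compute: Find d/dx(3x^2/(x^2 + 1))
Quotient rule: (f/g)' = (f'g - fg')/g²
f = 3x^2, f' = 6x
g = x^2 + 1, g' = 2x

Answer: (6x·(x^2 + 1) - 6x^3)/(x^2 + 1)²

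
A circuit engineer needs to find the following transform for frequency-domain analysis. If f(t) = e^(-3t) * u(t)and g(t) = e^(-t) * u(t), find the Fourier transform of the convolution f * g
By the convolution theorem: F{f * g} = F(omega) * G(omega)
F(omega) = 1/(3 + j * omega), G(omega) = 1/(1 + j * omega)
F{f * g} = 1/((3 + j * omega)(1 + j * omega))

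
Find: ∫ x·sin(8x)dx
By parts: u=x, dv=sin(8x) dx
du=dx, v=-cos(8x)/8
=-x·cos(8x)/8+sin(8x)/8²+C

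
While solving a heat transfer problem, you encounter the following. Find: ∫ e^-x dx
Since d/dx[e^-x]=- e^-x, we get -1e^-x + C

Answer: -e^-x + C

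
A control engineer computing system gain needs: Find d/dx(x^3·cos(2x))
Product rule: (fg)'=f'g+fg'
f=x^3, f'=3x^2
g=cos(2x), g'=-2·sin(2x)

Answer: 3x^2·cos(2x)-2x^3·sin(2x)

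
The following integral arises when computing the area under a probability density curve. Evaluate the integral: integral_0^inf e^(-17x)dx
integral_0^inf e^(-17x) dx=[-1/17 * e^(-17x)]_0^inf
=0 - (-1/17)=1/17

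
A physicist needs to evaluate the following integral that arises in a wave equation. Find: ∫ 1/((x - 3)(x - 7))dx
Partial fractions: 1/((x-3)(x-7)) = A/(x-3) + B/(x-7)
A = -1/4, B = 1/4
∫ [-1/4· 1/(x-3) + 1/4· 1/(x-7)] dx
= (1/4)[ln|x-7| - ln|x-3|] + C

Answer: (1/4)·ln|(x-7)/(x-3)| + C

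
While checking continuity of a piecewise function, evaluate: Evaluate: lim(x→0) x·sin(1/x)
Squeeze theorem: -|x| ≤ x·sin(1/x) ≤ |x|
Since x → 0 as x → 0, by squeeze theorem the limit is 0

Answer: 0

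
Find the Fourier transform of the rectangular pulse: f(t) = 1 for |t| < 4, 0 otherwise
F(omega)=integral from -4 to 4 of e^(-j*omega*t) dt
=2*sin(4*omega)/omega=8*sinc(4*omega/pi)

Answer: 2*sin(4*omega)/omega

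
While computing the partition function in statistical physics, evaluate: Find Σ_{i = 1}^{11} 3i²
=3·n(n + 1)(2n + 1)/6=3·11·12·23/6=1518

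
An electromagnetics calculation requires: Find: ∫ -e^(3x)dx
Since d/dx[e^(3x)]=3e^(3x), we get -1/3 e^(3x)+C

Answer: (-1/3)e^(3x)+C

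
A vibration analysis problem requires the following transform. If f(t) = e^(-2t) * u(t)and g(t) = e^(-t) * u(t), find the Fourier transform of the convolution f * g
By the convolution theorem: F{f*g}=F(omega)*G(omega)
F(omega)=1/(2+j*omega), G(omega)=1/(1+j*omega)
F{f*g}=1/((2+j*omega)(1+j*omega))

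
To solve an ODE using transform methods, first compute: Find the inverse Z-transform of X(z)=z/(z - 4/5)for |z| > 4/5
Standard pair: z/(z-a) <-> a^n * u[n] for causal signals
With a=4/5: x[n]=(4/5)^n * u[n]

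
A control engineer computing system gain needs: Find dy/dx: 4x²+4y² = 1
Differentiate: 8x + 8y·(dy/dx) = 0
dy/dx = -8x/(8y) = -1·(x/y)

Answer: dy/dx = -1·(x/y)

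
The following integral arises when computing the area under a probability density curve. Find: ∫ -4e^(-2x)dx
Since d/dx[e^(-2x)]=-2e^(-2x), we get 2 e^(-2x)+C

Answer: 2e^(-2x)+C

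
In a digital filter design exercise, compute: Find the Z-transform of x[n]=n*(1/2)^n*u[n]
Using the property Z{n * a^n * u[n]}=az/(z-a)^2
With a=1/2: X(z)=(1/2)z/(z - 1/2)^2, |z| > 1/2

Answer: (1/2)z/(z - 1/2)^2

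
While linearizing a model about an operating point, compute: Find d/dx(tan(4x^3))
Chain rule: d/dx[tan(u)]=sec²(u)·u' where u=4x^3
u'=12x^2

Answer: 12x^2·sec²(4x^3)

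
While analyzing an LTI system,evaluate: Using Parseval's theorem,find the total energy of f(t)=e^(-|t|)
Parseval's theorem: E=integral |f(t)|^2 dt=(1/2pi) integral |F(omega)|^2 domega
E=integral_{-inf}^{inf} e^(-2|t|) dt=2 * integral_0^inf e^(-2t) dt=2/(2 * 1)=1/1

Answer: 1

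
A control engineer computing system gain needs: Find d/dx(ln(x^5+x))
Chain rule: d/dx[ln(u)]=u'/u where u=x^5+x
u'=5x^4+1

Answer: (5x^4+1)/(x^5+x)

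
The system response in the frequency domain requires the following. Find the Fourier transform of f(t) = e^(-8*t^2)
The Fourier transform of a Gaussian e^(-a * t^2) is sqrt(pi/a) * e^(-omega^2/(4a)).
With a = 8: F(omega) = sqrt(pi/8) * e^(-omega^2/32)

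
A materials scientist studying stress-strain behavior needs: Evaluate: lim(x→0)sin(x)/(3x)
L'Hôpital (0/0): lim cos(x)/3=1/3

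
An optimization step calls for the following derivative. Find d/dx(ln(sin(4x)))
Chain rule: d/dx[ln(u)] = u'/u where u = sin(4x)
u' = 4cos(4x)

Answer: (4cos(4x))/(sin(4x))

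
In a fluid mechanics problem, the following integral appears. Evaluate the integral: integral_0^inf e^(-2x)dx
integral_0^inf e^(-2x) dx=[-1/2 * e^(-2x)]_0^inf
=0 - (-1/2)=1/2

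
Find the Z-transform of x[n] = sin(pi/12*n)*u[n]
Z{sin(w0 * n) * u[n]}=z * sin(w0)/(z^2-2z * cos(w0)+1)
With w0=pi/12: X(z)=z * sin(pi/12)/(z^2-2z * cos(pi/12)+1)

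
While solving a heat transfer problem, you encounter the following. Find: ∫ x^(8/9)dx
Power rule: ∫ x^(8/9) dx=x^(17/9)/(17/9)+C

Answer: (9/17)·x^(17/9)+C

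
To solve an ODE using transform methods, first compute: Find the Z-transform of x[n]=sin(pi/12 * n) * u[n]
Z{sin(w0 * n) * u[n]} = z * sin(w0)/(z^2 - 2z * cos(w0) + 1)
With w0 = pi/12: X(z) = z * sin(pi/12)/(z^2 - 2z * cos(pi/12) + 1)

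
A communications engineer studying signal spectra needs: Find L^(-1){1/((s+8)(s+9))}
Partial fractions: 1/((s + 8)(s + 9))=A/(s + 8) + B/(s + 9)
Cover-up: A=1/(s + 9)|_{s=-8}=1; B=1/(s + 8)|_{s=-9}=-1
L^(-1)=e^(-8t) - e^(-9t)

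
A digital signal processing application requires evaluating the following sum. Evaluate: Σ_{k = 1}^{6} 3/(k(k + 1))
Partial fractions: 3/(k(k + 1)) = 3/k - 3/(k + 1)
Telescoping sum: 3(1 - 1/7) = 3·6/7

Answer: 18/7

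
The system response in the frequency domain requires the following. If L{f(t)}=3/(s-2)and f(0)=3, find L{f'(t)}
L{f'(t)} = s·F(s) - f(0) = 3s/(s-2)-3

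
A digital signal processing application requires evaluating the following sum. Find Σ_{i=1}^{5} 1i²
= 1·n(n+1)(2n+1)/6 = 1·5·6·11/6 = 55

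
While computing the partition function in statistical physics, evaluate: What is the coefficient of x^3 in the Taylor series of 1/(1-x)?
1/(1-x) = Σ x^n for |x|<1
All coefficients are 1

Answer: 1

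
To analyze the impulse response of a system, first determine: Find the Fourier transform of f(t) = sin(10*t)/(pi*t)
sin(W*t)/(pi*t)=(W/pi)*sinc(W*t/pi) is the impulse response of the ideal low-pass filter with cutoff W (here W=10).
Its Fourier transform is a rectangular function:
F(omega)=1 for |omega| < 10, 0 otherwise

Answer: rect(omega/20) [i.e., 1 for |omega| < 10, 0 otherwise]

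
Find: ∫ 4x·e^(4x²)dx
Let u = 4x², du = 8x dx
∫ (1/2)e^u du = e^u/2 + C

Answer: e^(4x²)/2 + C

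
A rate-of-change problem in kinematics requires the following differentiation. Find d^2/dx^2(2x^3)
Apply power rule 2 times:
d^1: 6x^2
d^2: 12x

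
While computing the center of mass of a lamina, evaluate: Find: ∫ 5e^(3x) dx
Since d/dx[e^(3x)]=3e^(3x), we get 5/3 e^(3x)+C

Answer: (5/3)e^(3x)+C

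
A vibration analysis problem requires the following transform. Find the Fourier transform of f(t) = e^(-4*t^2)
The Fourier transform of a Gaussian e^(-a*t^2) is sqrt(pi/a)*e^(-omega^2/(4a)).
With a=4: F(omega)=sqrt(pi)/2*e^(-omega^2/16)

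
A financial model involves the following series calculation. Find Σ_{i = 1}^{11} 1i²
= 1·n(n + 1)(2n + 1)/6 = 1·11·12·23/6 = 506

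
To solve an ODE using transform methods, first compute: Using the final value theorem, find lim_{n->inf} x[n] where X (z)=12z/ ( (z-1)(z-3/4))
Final value theorem: lim x[n]=lim_{z->1} (z-1)*X(z)
(z-1)*X(z)=12z/(z-3/4)
As z->1: 12/(1 - 3/4)=12/(1/4)=48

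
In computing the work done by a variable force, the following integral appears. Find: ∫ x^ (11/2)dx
Power rule: ∫ x^(11/2) dx=x^(13/2)/(13/2)+C

Answer: (2/13)·x^(13/2)+C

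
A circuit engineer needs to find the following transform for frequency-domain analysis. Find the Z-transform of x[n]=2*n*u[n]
Z{n * u[n]}=z/(z-1)^2
By linearity: Z{2 * n * u[n]}=2z/(z-1)^2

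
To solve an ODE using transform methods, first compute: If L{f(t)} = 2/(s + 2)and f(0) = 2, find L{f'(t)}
L{f'(t)} = s·F(s) - f(0) = 2s/(s + 2) - 2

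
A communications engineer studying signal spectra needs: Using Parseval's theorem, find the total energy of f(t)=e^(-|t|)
Parseval's theorem: E=integral |f(t)|^2 dt=(1/2pi) integral |F(omega)|^2 domega
E=integral_{-inf}^{inf} e^(-2|t|) dt=2*integral_0^inf e^(-2t) dt=2/(2*1)=1/1

Answer: 1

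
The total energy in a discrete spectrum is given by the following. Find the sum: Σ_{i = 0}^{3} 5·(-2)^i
Geometric series: S=a(1 - r^n)/(1 - r)
a=5, r=-2, n=4
S=5(1 - 16)/3=-25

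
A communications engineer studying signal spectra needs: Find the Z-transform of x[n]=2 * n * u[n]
Z{n*u[n]}=z/(z-1)^2
By linearity: Z{2*n*u[n]}=2z/(z-1)^2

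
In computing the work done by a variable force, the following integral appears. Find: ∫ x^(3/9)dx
Power rule: ∫ x^(1/3) dx=x^(4/3)/(4/3)+C

Answer: (3/4)·x^(4/3)+C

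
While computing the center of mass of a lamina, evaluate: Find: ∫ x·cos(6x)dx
By parts: u = x, dv = cos(6x) dx
du = dx, v = sin(6x)/6
= x·sin(6x)/6 + cos(6x)/6² + C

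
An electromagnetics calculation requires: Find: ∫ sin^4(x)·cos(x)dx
Let u=sin(x), du=cos(x) dx
∫ u^4 du=u^5/5 + C

Answer: sin^5(x)/5 + C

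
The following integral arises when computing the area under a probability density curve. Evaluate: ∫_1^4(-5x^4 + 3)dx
Step 1: Find antiderivative F(x)=-x^5 + 3x
Step 2: F(4) - F(1)=-1012 - (2)=-1014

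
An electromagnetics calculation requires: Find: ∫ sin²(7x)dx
Using identity sin²(u) = (1 - cos(2u))/2:
∫ (1 - cos(14x))/2 dx = x/2 - sin(14x)/28+C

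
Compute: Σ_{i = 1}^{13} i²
Using formula: Σ i^2 = n(n+1)(2n+1)/6 = 13·14·27/6 = 819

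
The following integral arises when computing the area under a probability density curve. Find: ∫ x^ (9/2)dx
Power rule: ∫ x^(9/2) dx = x^(11/2)/(11/2) + C

Answer: (2/11)·x^(11/2) + C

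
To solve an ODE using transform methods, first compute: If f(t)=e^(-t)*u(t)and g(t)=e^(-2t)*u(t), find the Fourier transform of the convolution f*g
By the convolution theorem: F{f*g}=F(omega)*G(omega)
F(omega)=1/(1+j*omega), G(omega)=1/(2+j*omega)
F{f*g}=1/((1+j*omega)(2+j*omega))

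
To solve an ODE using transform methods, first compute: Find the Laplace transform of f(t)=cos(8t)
L{cos(wt)} = s/(s² + w²)
L{cos(8t)} = s/(s² + 64)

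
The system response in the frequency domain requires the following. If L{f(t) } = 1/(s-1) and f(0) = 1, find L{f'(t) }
L{f'(t)} = s·F(s) - f(0) = s/(s-1)-1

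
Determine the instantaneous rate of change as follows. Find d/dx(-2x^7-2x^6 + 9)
Power rule: d/dx(ax^n)=n·a·x^(n-1)
Term by term: -14·x^6 - 12·x^5

Answer: -14x^6 - 12x^5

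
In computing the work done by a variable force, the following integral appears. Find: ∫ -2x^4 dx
Using power rule: ∫ -2x^4 dx = -2/5 x^5 + C = (-2/5)x^5 + C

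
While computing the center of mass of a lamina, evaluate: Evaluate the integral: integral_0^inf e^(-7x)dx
integral_0^inf e^(-7x) dx = [-1/7 * e^(-7x)]_0^inf
= 0 - (-1/7) = 1/7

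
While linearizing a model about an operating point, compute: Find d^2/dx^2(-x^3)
Apply power rule 2 times:
d^1: -3x^2
d^2: -6x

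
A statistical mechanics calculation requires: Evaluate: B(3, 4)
B(x,y) = Γ(x)Γ(y)/Γ(x + y) = (x-1)!(y-1)!/(x + y-1)!
B(3,4) = 2!·3!/6! = 1/60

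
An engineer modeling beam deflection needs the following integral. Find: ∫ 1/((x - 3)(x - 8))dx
Partial fractions: 1/((x-3)(x-8))=A/(x-3) + B/(x-8)
A=-1/5, B=1/5
∫ [-1/5· 1/(x-3) + 1/5· 1/(x-8)] dx
=(1/5)[ln|x-8| - ln|x-3|] + C

Answer: (1/5)·ln|(x-8)/(x-3)| + C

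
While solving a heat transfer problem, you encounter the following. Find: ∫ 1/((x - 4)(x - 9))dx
Partial fractions: 1/((x-4)(x-9))=A/(x-4)+B/(x-9)
A=-1/5, B=1/5
∫ [-1/5· 1/(x-4)+1/5· 1/(x-9)] dx
=(1/5)[ln|x-9| - ln|x-4|]+C

Answer: (1/5)·ln|(x-9)/(x-4)|+C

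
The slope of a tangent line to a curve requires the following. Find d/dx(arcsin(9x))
d/dx[arcsin(u)] = u'/√(1-u²), u = 9x, u' = 9

Answer: 9/√(1 - 81x²)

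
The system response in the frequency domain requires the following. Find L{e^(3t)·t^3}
First shifting: L{e^(at)f(t)} = F(s-a)
L{t^3} = 6/s^4
Shift s → s-3: 6/(s-3)^4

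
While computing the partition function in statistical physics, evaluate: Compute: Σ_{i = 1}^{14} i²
Using formula: Σ i^2=n(n + 1)(2n + 1)/6=14·15·29/6=1015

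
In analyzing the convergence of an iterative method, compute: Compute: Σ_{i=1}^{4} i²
Using formula: Σ i^2=n(n + 1)(2n + 1)/6=4·5·9/6=30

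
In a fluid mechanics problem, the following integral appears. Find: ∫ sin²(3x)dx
Using identity sin²(u)=(1 - cos(2u))/2:
∫ (1 - cos(6x))/2 dx=x/2 - sin(6x)/12 + C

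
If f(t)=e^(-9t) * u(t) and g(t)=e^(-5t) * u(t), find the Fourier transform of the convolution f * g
By the convolution theorem: F{f * g} = F(omega) * G(omega)
F(omega) = 1/(9+j * omega), G(omega) = 1/(5+j * omega)
F{f * g} = 1/((9+j * omega)(5+j * omega))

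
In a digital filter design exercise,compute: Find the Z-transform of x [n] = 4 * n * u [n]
Z{n * u[n]}=z/(z-1)^2
By linearity: Z{4 * n * u[n]}=4z/(z-1)^2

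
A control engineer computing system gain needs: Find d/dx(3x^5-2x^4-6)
Power rule: d/dx(ax^n)=n·a·x^(n-1)
Term by term: 15·x^4 - 8·x^3

Answer: 15x^4 - 8x^3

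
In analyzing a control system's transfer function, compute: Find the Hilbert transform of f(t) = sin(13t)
The Hilbert transform shifts each frequency component by -pi/2.
H{sin(wt)} = -cos(wt)
With w = 13: H{sin(13t)} = -cos(13t)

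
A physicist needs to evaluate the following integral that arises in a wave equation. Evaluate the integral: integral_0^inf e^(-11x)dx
integral_0^inf e^(-11x) dx = [-1/11*e^(-11x)]_0^inf
= 0 - (-1/11) = 1/11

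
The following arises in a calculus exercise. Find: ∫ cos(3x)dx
Using substitution u=3x: ∫ cos(u) du/3=sin(u)/3 + C

Answer: (1/3)sin(3x) + C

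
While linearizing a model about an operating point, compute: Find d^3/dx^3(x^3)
Apply power rule 3 times:
d^1: 3x^2
d^2: 6x
d^3: 6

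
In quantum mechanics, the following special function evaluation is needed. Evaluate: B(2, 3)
B(x,y) = Γ(x)Γ(y)/Γ(x+y) = (x-1)!(y-1)!/(x+y-1)!
B(2,3) = 1!·2!/4! = 1/12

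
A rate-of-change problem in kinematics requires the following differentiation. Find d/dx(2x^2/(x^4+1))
Quotient rule: (f/g)'=(f'g - fg')/g²
f=2x^2, f'=4x
g=x^4 + 1, g'=4x^3

Answer: (4x·(x^4 + 1) - 8x^5)/(x^4 + 1)²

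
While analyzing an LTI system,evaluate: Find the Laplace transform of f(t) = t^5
L{t^n} = n!/s^(n + 1)
L{t^5} = 5!/s^6 = 120/s^6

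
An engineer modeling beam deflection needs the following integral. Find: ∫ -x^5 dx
Using power rule: ∫ -x^5 dx = -1/6 x^6+C = (-1/6)x^6+C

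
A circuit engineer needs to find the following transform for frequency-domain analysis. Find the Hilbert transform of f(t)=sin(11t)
The Hilbert transform shifts each frequency component by -pi/2.
H{sin(wt)}=-cos(wt)
With w=11: H{sin(11t)}=-cos(11t)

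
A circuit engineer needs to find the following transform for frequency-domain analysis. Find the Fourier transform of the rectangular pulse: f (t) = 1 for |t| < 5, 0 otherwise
F(omega)=integral from -5 to 5 of e^(-j*omega*t) dt
=2*sin(5*omega)/omega=10*sinc(5*omega/pi)

Answer: 2*sin(5*omega)/omega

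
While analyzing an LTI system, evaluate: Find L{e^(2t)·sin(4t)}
First shifting: L{e^(at)f(t)} = F(s-a)
L{sin(4t)} = 4/(s²+16)
Shift: 4/((s-2)²+16)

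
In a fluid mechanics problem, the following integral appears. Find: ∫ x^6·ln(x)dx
By parts: u=ln(x), dv=x^6 dx
du=1/x dx, v=x^7/7
=x^7·ln(x)/7 - ∫ x^6/7 dx
=x^7·ln(x)/7 - x^7/49+C

Answer: x^7(ln(x)/7-1/49)+C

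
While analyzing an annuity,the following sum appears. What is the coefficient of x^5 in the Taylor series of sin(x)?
sin(x) = Σ (-1)^k x^(2k + 1)/(2k + 1)!
For x^5: (-1)^2/5! = 1/120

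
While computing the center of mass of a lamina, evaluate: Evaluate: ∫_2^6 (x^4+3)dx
Step 1: Find antiderivative F(x) = (1/5)x^5+3x
Step 2: F(6) - F(2) = 7866/5 - (62/5) = 7804/5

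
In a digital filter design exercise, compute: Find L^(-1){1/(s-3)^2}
L^(-1){1/(s-a)^n}=t^(n-1)·e^(at)/(n-1)!
Here a=3, n=2: t^1·e^(3t)/1

Answer: t·e^(3t)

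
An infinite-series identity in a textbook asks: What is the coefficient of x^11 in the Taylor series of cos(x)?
cos(x) has only even powers. Coefficient of x^11=0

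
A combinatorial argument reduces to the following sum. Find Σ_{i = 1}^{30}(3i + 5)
=3·Σ i+5·30=3·465+150=1545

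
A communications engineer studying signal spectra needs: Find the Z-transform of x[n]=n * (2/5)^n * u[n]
Using the property Z{n*a^n*u[n]}=az/(z-a)^2
With a=2/5: X(z)=(2/5)z/(z - 2/5)^2, |z| > 2/5

Answer: (2/5)z/(z - 2/5)^2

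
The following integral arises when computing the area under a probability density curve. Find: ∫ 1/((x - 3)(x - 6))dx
Partial fractions: 1/((x-3)(x-6)) = A/(x-3)+B/(x-6)
A = -1/3, B = 1/3
∫ [-1/3· 1/(x-3)+1/3· 1/(x-6)] dx
= (1/3)[ln|x-6| - ln|x-3|]+C

Answer: (1/3)·ln|(x-6)/(x-3)|+C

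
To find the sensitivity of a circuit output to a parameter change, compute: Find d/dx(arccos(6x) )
d/dx[arccos(u)]=-u'/√(1-u²), u=6x, u'=6

Answer: -6/√(1-36x²)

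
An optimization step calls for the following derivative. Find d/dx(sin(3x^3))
Chain rule: d/dx[sin(u)]=cos(u)·u' where u=3x^3
u'=9x^2

Answer: 9x^2·cos(3x^3)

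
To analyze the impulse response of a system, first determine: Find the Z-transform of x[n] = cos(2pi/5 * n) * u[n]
Z{cos(w0 * n) * u[n]}=z(z - cos(w0))/(z^2 - 2z * cos(w0) + 1)
With w0=2pi/5: X(z)=z(z - cos(2pi/5))/(z^2 - 2z * cos(2pi/5) + 1)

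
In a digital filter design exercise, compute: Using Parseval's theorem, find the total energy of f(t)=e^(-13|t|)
Parseval's theorem: E=integral |f(t)|^2 dt=(1/2pi) integral |F(omega)|^2 domega
E=integral_{-inf}^{inf} e^(-26|t|) dt=2*integral_0^inf e^(-26t) dt=2/(2*13)=1/13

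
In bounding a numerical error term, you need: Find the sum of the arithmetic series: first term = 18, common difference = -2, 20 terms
Last term: a_n=18+(20-1)·-2=-20
Sum=n(a_1+a_n)/2=20(18+(-20))/2=-20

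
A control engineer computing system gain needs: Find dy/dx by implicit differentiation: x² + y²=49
Differentiate both sides: 2x + 2y·(dy/dx) = 0
Solve: dy/dx = -2x/(2y) = -x/y

Answer: dy/dx = -x/y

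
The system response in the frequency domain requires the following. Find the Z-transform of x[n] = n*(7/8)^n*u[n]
Using the property Z{n*a^n*u[n]}=az/(z-a)^2
With a=7/8: X(z)=(7/8)z/(z - 7/8)^2, |z| > 7/8

Answer: (7/8)z/(z - 7/8)^2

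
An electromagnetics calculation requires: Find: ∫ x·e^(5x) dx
Integration by parts: u=x, dv=e^(5x) dx
du=dx, v=e^(5x)/5
=x·e^(5x)/5 - ∫ e^(5x)/5 dx
=x·e^(5x)/5 - e^(5x)/25 + C

Answer: e^(5x)(x/5 - 1/25) + C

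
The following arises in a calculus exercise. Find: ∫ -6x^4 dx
Using power rule: ∫ -6x^4 dx=-6/5 x^5+C=(-6/5)x^5+C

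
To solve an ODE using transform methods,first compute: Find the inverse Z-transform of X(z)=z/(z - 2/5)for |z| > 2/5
Standard pair: z/(z-a) <-> a^n*u[n] for causal signals
With a = 2/5: x[n] = (2/5)^n*u[n]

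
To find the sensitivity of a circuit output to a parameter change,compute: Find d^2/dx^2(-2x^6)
Apply power rule 2 times:
d^1: -12x^5
d^2: -60x^4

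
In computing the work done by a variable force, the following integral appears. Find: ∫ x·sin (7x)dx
By parts: u=x, dv=sin(7x) dx
du=dx, v=-cos(7x)/7
=-x·cos(7x)/7 + sin(7x)/7² + C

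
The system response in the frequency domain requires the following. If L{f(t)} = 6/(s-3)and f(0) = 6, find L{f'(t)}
L{f'(t)} = s·F(s) - f(0) = 6s/(s-3)-6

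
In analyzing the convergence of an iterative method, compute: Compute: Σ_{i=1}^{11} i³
Using formula: Σ i^3 = [n(n+1)/2]² = [11·12/2]² = 4356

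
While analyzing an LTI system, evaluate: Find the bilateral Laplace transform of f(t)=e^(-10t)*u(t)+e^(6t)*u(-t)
For e^(-10t)*u(t): L = 1/(s+10), Re(s) > -10
For e^(6t)*u(-t): L = -1/(s-6), Re(s) < 6
Combined: F(s) = 1/(s+10)-1/(s-6), -10 < Re(s) < 6

Answer: 1/(s+10)-1/(s-6), ROC: -10 < Re(s) < 6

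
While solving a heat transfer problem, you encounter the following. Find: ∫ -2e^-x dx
Since d/dx[e^-x]=- e^-x, we get 2e^-x + C

Answer: 2e^-x + C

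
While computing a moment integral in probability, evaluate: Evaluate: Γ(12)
Γ(n)=(n-1)! for positive integers
Γ(12)=11!=39916800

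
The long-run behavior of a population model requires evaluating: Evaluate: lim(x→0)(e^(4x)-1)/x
L'Hôpital (0/0): lim 4e^(4x)/1=4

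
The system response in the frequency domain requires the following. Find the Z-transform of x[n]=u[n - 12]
Using the time-shift property: Z{u[n-12]}=z^(-12)*z/(z-1)
=z^(-11)/(z-1)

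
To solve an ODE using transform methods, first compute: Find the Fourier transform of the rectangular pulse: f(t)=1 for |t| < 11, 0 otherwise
F(omega) = integral from -11 to 11 of e^(-j*omega*t) dt
= 2*sin(11*omega)/omega = 22*sinc(11*omega/pi)

Answer: 2*sin(11*omega)/omega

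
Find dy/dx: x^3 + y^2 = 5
Differentiate: 3x^2 + 2y·(dy/dx) = 0
dy/dx = -3x^2/(2y)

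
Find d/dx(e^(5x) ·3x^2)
Product rule: (fg)'=f'g+fg'
f=e^(5x), f'=5·e^(5x)
g=3x^2, g'=6x

Answer: 15·e^(5x)·x^2+6·e^(5x)·x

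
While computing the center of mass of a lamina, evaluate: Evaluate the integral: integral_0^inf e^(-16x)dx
integral_0^inf e^(-16x) dx = [-1/16 * e^(-16x)]_0^inf
= 0 - (-1/16) = 1/16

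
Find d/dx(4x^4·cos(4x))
Product rule: (fg)' = f'g + fg'
f = 4x^4, f' = 16x^3
g = cos(4x), g' = -4·sin(4x)

Answer: 16x^3·cos(4x) - 16x^4·sin(4x)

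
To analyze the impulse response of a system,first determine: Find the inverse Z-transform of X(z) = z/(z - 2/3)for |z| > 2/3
Standard pair: z/(z-a) <-> a^n*u[n] for causal signals
With a = 2/3: x[n] = (2/3)^n*u[n]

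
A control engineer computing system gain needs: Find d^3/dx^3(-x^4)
Apply power rule 3 times:
d^1: -4x^3
d^2: -12x^2
d^3: -24x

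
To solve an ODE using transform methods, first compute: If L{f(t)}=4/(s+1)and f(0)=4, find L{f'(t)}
L{f'(t)} = s·F(s) - f(0) = 4s/(s+1)-4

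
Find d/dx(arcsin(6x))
d/dx[arcsin(u)] = u'/√(1-u²), u = 6x, u' = 6

Answer: 6/√(1 - 36x²)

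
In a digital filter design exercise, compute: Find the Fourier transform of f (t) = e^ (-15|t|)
Using the standard pair: F{e^(-a|t|)}=2a/(a^2 + omega^2)
With a=15: F(omega)=30/(225 + omega^2)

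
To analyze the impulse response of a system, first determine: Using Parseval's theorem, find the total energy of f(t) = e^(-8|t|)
Parseval's theorem: E = integral |f(t)|^2 dt = (1/2pi) integral |F(omega)|^2 domega
E = integral_{-inf}^{inf} e^(-16|t|) dt = 2 * integral_0^inf e^(-16t) dt = 2/(2 * 8) = 1/8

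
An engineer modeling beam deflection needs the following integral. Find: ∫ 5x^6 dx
Using power rule: ∫ 5x^6 dx = 5/7 x^7+C = (5/7)x^7+C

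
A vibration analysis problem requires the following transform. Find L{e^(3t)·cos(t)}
First shifting: L{e^(at)f(t)}=F(s-a)
L{cos(t)}=s/(s²+1)
Shift: (s-3)/((s-3)²+1)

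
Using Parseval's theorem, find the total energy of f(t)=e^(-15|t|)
Parseval's theorem: E=integral |f(t)|^2 dt=(1/2pi) integral |F(omega)|^2 domega
E=integral_{-inf}^{inf} e^(-30|t|) dt=2 * integral_0^inf e^(-30t) dt=2/(2 * 15)=1/15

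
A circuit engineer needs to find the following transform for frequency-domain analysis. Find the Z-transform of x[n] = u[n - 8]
Using the time-shift property: Z{u[n-8]} = z^(-8) * z/(z-1)
= z^(-7)/(z-1)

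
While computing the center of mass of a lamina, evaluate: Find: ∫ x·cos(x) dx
By parts: u = x, dv = cos(x) dx
du = dx, v = sin(x)
= x·sin(x)+cos(x)+C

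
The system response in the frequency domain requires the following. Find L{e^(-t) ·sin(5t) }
First shifting: L{e^(at)f(t)} = F(s-a)
L{sin(5t)} = 5/(s²+25)
Shift: 5/((s+1)²+25)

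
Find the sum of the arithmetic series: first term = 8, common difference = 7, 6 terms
Last term: a_n=8+(6-1)·7=43
Sum=n(a_1+a_n)/2=6(8+43)/2=153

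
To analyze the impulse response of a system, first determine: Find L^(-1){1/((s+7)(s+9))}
Partial fractions: 1/((s+7)(s+9))=A/(s+7)+B/(s+9)
Cover-up: A=1/(s+9)|_{s=-7}=1/2; B=1/(s+7)|_{s=-9}=-1/2
L^(-1)=(1/2)e^(-7t) - (1/2)e^(-9t)

Answer: (1/2)(e^(-7t) - e^(-9t))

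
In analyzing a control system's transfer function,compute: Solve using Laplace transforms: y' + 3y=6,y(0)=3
Take L of both sides: sY(s)-3+3Y(s)=6/s
Y(s)(s+3)=6/s+3
Y(s)=6/(s(s+3))+3/(s+3)
Partial fractions: 6/(s(s+3))=2/s - 2/(s+3)
So Y(s)=2/s+1/(s+3)
Inverse transform (L^(-1){1/s}=1, L^(-1){1/(s+3)}=e^(-3t)):

Answer: y(t)=2+e^(-3t)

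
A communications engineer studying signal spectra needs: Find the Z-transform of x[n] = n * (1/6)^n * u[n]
Using the property Z{n*a^n*u[n]}=az/(z-a)^2
With a=1/6: X(z)=(1/6)z/(z - 1/6)^2, |z| > 1/6

Answer: (1/6)z/(z - 1/6)^2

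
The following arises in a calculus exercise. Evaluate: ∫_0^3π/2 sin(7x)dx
Antiderivative: -cos(7x)/7
Evaluate at bounds: [-cos(7·3π/2)/7] - [-cos(7·0)/7]
=(-(0) + (1))/7=1/7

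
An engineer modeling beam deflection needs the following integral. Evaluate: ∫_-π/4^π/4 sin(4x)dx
Antiderivative: -cos(4x)/4
Evaluate at bounds: [-cos(4·π/4)/4] - [-cos(4·-π/4)/4]
= (-(-1)+(-1))/4 = 0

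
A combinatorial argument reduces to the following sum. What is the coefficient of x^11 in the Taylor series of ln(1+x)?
ln(1+x)=Σ (-1)^(n+1) x^n/n
Coefficient of x^11=(-1)^12/11=1/11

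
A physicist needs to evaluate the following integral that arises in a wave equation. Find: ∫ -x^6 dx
Using power rule: ∫ -x^6 dx = -1/7 x^7+C = (-1/7)x^7+C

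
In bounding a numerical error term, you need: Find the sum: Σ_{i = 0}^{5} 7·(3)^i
Geometric series: S=a(1 - r^n)/(1 - r)
a=7, r=3, n=6
S=7(1-729)/-2=2548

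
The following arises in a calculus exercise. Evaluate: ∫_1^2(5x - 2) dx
Step 1: Find antiderivative F(x) = (5/2)x^2 - 2x
Step 2: F(2) - F(1) = 6 - (1/2) = 11/2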